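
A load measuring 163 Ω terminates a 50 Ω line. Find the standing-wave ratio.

VSWR ≈ 3.26

Γ = (163 − 50)/(163 + 50) = 0.531
VSWR = (1 + 0.531)/(1 − 0.531)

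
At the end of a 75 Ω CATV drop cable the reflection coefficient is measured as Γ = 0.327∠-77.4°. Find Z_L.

Z_L ≈ 69.5 − j49.6 Ω

Z_L = Z_0·(1 + Γ)/(1 − Γ) = 75·(1.07 − j0.319)/(0.929 + j0.319)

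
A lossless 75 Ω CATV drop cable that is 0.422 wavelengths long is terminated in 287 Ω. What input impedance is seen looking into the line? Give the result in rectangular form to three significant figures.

βl = 2π × 0.422 = 152°
tan(βl) = tan(152°) = -0.534
Z_in = Z_0·(Z_L + jZ_0·tanβl)/(Z_0 + jZ_L·tanβl)
     = 75·(287 − j40)/(75 − j153)

Z_in ≈ 71.3 + j106 Ω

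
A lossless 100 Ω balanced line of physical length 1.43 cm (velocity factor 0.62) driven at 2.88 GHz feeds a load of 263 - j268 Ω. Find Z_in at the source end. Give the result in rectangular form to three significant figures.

λ = v/f = 0.62·c / 2.88 GHz = 0.0646 m
βl = 2π·l/λ = 2π × 0.221 = 79.7°
tan(βl) = tan(79.7°) = 5.51
Z_in = Z_0·(Z_L + jZ_0·tanβl)/(Z_0 + jZ_L·tanβl)
     = 100·(263 + j283)/(1580 + j1450)

Z_in ≈ 18 + j1.41 Ω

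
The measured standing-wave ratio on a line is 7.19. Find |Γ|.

|Γ| ≈ 0.756

|Γ| = (S − 1)/(S + 1) = (7.19 − 1)/(7.19 + 1) = 6.19/8.19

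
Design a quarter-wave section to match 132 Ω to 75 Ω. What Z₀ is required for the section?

Z_qwt = √(Z_0·R_L) = √(75 × 132) = √9900

Z_qwt ≈ 99.5 Ω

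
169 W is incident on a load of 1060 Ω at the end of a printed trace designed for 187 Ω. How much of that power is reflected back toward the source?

P_reflected ≈ 82.8 W

Γ = (1060 − 187)/(1060 + 187) = 0.7
|Γ|² = 0.49
P_refl = |Γ|²·P_inc = 82.8 W, P_del = (1 − |Γ|²)·P_inc = 86.2 W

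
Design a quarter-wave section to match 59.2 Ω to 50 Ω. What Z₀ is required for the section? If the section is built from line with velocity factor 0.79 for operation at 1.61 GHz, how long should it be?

Z_qwt = √(Z_0·R_L) = √(50 × 59.2) = √2960
λ = 0.79·c/f = 0.147 m, so l = λ/4 = 0.0368 m

Z_qwt ≈ 54.4 Ω; length ≈ 3.68 cm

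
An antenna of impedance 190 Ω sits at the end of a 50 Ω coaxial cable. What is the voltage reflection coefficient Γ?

Γ = 0.583

Γ = (Z_L − Z_0)/(Z_L + Z_0) = (190 − 50)/(190 + 50) = 140/240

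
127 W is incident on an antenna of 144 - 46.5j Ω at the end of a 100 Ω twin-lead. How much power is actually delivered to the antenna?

P_delivered ≈ 119 W

|Γ| = |(44 − j46.5)/(244 − j46.5)| = 0.258
|Γ|² = 0.0664
P_refl = |Γ|²·P_inc = 8.44 W, P_del = (1 − |Γ|²)·P_inc = 119 W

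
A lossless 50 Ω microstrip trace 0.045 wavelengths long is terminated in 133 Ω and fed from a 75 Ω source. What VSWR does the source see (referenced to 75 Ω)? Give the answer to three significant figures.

VSWR ≈ 1.98

βl = 2π × 0.045 = 16.2°
tan(βl) = 0.291
Z_in = Z_0·(Z_L + jZ_0·tanβl)/(Z_0 + jZ_L·tanβl) = 90.3 − j55.3 Ω
Γ_s = (Z_in − Z_s)/(Z_in + Z_s) = (15.3 − j55.3)/(165 − j55.3), |Γ_s| = 0.329
VSWR = (1 + |Γ_s|)/(1 − |Γ_s|)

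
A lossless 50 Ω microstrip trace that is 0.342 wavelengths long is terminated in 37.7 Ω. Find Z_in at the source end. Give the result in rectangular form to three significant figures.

βl = 2π × 0.342 = 123°
tan(βl) = tan(123°) = -1.53
Z_in = Z_0·(Z_L + jZ_0·tanβl)/(Z_0 + jZ_L·tanβl)
     = 50·(37.7 − j76.6)/(50 − j57.8)

Z_in ≈ 54.1 − j14.2 Ω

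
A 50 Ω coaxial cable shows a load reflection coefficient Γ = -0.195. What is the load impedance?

Z_L = Z_0·(1 + Γ)/(1 − Γ) = 50·(0.805)/(1.2)

Z_L ≈ 33.7 Ω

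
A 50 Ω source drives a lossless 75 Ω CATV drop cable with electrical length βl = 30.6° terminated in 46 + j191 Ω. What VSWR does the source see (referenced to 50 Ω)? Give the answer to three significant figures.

VSWR ≈ 18.8

tan(βl) = 0.591
Z_in = Z_0·(Z_L + jZ_0·tanβl)/(Z_0 + jZ_L·tanβl) = 160 − j350 Ω
Γ_s = (Z_in − Z_s)/(Z_in + Z_s) = (110 − j350)/(210 − j350), |Γ_s| = 0.899
VSWR = (1 + |Γ_s|)/(1 − |Γ_s|)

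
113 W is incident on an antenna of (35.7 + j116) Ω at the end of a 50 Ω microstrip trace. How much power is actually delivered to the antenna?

|Γ| = |(-14.3 + j116)/(85.7 + j116)| = 0.81
|Γ|² = 0.657
P_refl = |Γ|²·P_inc = 74.2 W, P_del = (1 − |Γ|²)·P_inc = 38.8 W

P_delivered ≈ 38.8 W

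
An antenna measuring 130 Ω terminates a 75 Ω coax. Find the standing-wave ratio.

For a purely resistive load, VSWR = R_L/Z_0 or Z_0/R_L (whichever > 1) = 130/75

VSWR ≈ 1.73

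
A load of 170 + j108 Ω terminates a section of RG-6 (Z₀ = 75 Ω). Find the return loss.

RL ≈ 5.4 dB

Γ = (95 + j108)/(245 + j108), |Γ| = 0.537
RL = −20·log₁₀|Γ| = −20·log₁₀(0.537)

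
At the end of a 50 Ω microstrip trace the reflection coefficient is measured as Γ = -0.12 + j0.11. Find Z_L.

Z_L = Z_0·(1 + Γ)/(1 − Γ) = 50·(0.88 + j0.11)/(1.12 − j0.11)

Z_L ≈ 38.4 + j8.69 Ω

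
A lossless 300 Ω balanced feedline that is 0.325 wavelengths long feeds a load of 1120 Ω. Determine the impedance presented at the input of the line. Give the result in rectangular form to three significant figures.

βl = 2π × 0.325 = 117°
tan(βl) = tan(117°) = -1.96
Z_in = Z_0·(Z_L + jZ_0·tanβl)/(Z_0 + jZ_L·tanβl)
     = 300·(1120 − j589)/(300 − j2200)

Z_in ≈ 99.4 + j139 Ω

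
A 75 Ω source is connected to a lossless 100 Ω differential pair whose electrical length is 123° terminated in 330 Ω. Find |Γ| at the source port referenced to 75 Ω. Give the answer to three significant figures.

tan(βl) = -1.54
Z_in = Z_0·(Z_L + jZ_0·tanβl)/(Z_0 + jZ_L·tanβl) = 41.5 + j56.8 Ω
Γ_s = (Z_in − Z_s)/(Z_in + Z_s) = (-33.5 + j56.8)/(116 + j56.8), |Γ_s| = 0.509

|Γ| ≈ 0.509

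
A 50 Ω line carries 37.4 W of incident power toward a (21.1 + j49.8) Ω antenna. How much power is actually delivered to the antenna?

P_delivered ≈ 20.9 W

|Γ| = |(-28.9 + j49.8)/(71.1 + j49.8)| = 0.663
|Γ|² = 0.44
P_refl = |Γ|²·P_inc = 16.5 W, P_del = (1 − |Γ|²)·P_inc = 20.9 W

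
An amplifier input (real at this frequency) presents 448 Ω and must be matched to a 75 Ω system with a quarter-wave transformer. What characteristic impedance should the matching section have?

Z_qwt = √(Z_0·R_L) = √(75 × 448) = √33600

Z_qwt ≈ 183 Ω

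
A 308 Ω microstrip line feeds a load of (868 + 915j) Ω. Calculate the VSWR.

Γ = (Z_L − Z_0)/(Z_L + Z_0) = (560 + j915)/(1176 + j915)
|Γ| = 1070/1490 = 0.72
VSWR = (1 + |Γ|)/(1 − |Γ|) = 1.72/0.28

VSWR ≈ 6.14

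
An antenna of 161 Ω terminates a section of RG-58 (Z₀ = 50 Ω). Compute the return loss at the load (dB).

Γ = (161 − 50)/(161 + 50) = 0.526
RL = −20·log₁₀|Γ| = −20·log₁₀(0.526)

RL ≈ 5.58 dB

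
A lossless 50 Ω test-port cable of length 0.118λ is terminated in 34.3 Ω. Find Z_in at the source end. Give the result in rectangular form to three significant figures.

Z_in ≈ 45.2 + j17.4 Ω

βl = 2π × 0.118 = 42.5°
tan(βl) = tan(42.5°) = 0.916
Z_in = Z_0·(Z_L + jZ_0·tanβl)/(Z_0 + jZ_L·tanβl)
     = 50·(34.3 + j45.8)/(50 + j31.4)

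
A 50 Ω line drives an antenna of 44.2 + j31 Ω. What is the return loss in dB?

RL ≈ 9.95 dB

Γ = (-5.8 + j31)/(94.2 + j31), |Γ| = 0.318
RL = −20·log₁₀|Γ| = −20·log₁₀(0.318)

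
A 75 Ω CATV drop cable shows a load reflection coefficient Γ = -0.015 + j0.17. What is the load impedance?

Z_L = Z_0·(1 + Γ)/(1 − Γ) = 75·(0.985 + j0.17)/(1.01 − j0.17)

Z_L ≈ 68.8 + j24.1 Ω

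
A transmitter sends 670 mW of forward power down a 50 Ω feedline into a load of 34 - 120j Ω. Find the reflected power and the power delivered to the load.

|Γ| = |(-16 − j120)/(84 − j120)| = 0.826
|Γ|² = 0.683
P_refl = |Γ|²·P_inc = 458 mW, P_del = (1 − |Γ|²)·P_inc = 212 mW

P_reflected ≈ 458 mW; P_delivered ≈ 212 mW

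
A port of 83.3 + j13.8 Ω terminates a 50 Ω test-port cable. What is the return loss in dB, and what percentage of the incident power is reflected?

RL ≈ 11.4 dB; 7.23% of incident power reflected

Γ = (33.3 + j13.8)/(133.3 + j13.8), |Γ| = 0.269
RL = −20·log₁₀(0.269) = 11.4 dB
P_refl/P_inc = |Γ|² = 0.0723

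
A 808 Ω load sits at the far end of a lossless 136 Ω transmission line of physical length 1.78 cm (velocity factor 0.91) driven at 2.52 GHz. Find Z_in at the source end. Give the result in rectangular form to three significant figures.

Z_in ≈ 30.7 − j78.1 Ω

λ = v/f = 0.91·c / 2.52 GHz = 0.108 m
βl = 2π·l/λ = 2π × 0.164 = 59.2°
tan(βl) = tan(59.2°) = 1.67
Z_in = Z_0·(Z_L + jZ_0·tanβl)/(Z_0 + jZ_L·tanβl)
     = 136·(808 + j228)/(136 + j1350)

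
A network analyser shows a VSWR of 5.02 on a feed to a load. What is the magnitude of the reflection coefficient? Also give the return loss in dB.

|Γ| ≈ 0.668; return loss ≈ 3.51 dB

|Γ| = (S − 1)/(S + 1) = (5.02 − 1)/(5.02 + 1) = 4.02/6.02
RL = −20·log₁₀|Γ| = −20·log₁₀(0.668)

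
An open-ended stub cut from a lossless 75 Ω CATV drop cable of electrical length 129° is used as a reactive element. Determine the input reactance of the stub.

X_in ≈ 60.7 Ω (inductive)

tan(βl) = -1.23
For an open-ended stub, Z_in = −jZ_0·cot(βl) = −jZ_0/tan(βl)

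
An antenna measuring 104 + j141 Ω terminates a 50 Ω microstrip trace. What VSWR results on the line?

VSWR ≈ 6.22

Γ = (Z_L − Z_0)/(Z_L + Z_0) = (54 + j141)/(154 + j141)
|Γ| = 151/209 = 0.723
VSWR = (1 + |Γ|)/(1 − |Γ|) = 1.72/0.277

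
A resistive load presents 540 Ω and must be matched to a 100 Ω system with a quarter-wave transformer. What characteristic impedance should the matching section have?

Z_qwt = √(Z_0·R_L) = √(100 × 540) = √54000

Z_qwt ≈ 232 Ω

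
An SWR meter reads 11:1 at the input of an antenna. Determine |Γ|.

|Γ| = (S − 1)/(S + 1) = (11 − 1)/(11 + 1) = 10/12

|Γ| ≈ 0.833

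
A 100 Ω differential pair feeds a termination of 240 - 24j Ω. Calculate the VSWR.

VSWR ≈ 2.43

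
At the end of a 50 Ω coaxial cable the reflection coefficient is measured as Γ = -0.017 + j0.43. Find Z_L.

Z_L = Z_0·(1 + Γ)/(1 − Γ) = 50·(0.983 + j0.43)/(1.02 − j0.43)

Z_L ≈ 33.4 + j35.3 Ω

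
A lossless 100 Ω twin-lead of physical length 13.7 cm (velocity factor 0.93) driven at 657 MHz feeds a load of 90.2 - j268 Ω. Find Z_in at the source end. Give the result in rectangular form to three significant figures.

Z_in ≈ 20 + j97.5 Ω

λ = v/f = 0.93·c / 657 MHz = 0.425 m
βl = 2π·l/λ = 2π × 0.323 = 116°
tan(βl) = tan(116°) = -2.04
Z_in = Z_0·(Z_L + jZ_0·tanβl)/(Z_0 + jZ_L·tanβl)
     = 100·(90.2 − j472)/(-446 − j184)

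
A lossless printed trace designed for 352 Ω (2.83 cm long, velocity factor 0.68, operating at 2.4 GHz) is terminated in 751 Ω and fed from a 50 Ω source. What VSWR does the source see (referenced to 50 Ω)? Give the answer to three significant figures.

VSWR ≈ 6.29

λ = v/f = 0.68·c / 2.4 GHz = 0.085 m
βl = 2π·l/λ = 2π × 0.333 = 120°
tan(βl) = -1.74
Z_in = Z_0·(Z_L + jZ_0·tanβl)/(Z_0 + jZ_L·tanβl) = 205 + j147 Ω
Γ_s = (Z_in − Z_s)/(Z_in + Z_s) = (155 + j147)/(255 + j147), |Γ_s| = 0.726
VSWR = (1 + |Γ_s|)/(1 − |Γ_s|)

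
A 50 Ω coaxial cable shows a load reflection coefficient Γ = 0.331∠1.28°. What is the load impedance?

Z_L ≈ 99.4 + j1.65 Ω

Z_L = Z_0·(1 + Γ)/(1 − Γ) = 50·(1.33 + j0.00739)/(0.669 − j0.00739)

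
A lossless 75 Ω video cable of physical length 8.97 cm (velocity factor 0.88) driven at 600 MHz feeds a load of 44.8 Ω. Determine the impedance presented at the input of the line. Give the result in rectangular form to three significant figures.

λ = v/f = 0.88·c / 600 MHz = 0.44 m
βl = 2π·l/λ = 2π × 0.204 = 73.4°
tan(βl) = tan(73.4°) = 3.35
Z_in = Z_0·(Z_L + jZ_0·tanβl)/(Z_0 + jZ_L·tanβl)
     = 75·(44.8 + j251)/(75 + j150)

Z_in ≈ 109 + j32.3 Ω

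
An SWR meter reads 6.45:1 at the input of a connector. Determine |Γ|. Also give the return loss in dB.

|Γ| = (S − 1)/(S + 1) = (6.45 − 1)/(6.45 + 1) = 5.45/7.45
RL = −20·log₁₀|Γ| = −20·log₁₀(0.732)

|Γ| ≈ 0.732; return loss ≈ 2.72 dB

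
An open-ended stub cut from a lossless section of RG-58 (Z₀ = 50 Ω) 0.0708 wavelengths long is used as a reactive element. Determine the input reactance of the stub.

X_in ≈ -105 Ω (capacitive)

βl = 2π × 0.0708 = 25.5°
tan(βl) = 0.477
For an open-ended stub, Z_in = −jZ_0·cot(βl) = −jZ_0/tan(βl)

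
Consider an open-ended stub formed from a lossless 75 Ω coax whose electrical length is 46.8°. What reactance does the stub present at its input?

tan(βl) = 1.06
For an open-ended stub, Z_in = −jZ_0·cot(βl) = −jZ_0/tan(βl)

X_in ≈ -70.4 Ω (capacitive)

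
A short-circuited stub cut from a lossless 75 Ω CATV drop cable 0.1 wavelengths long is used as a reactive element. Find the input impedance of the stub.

Z_in ≈ +j54.5 Ω

βl = 2π × 0.1 = 36°
tan(βl) = 0.727
For a short-circuited stub, Z_in = jZ_0·tan(βl)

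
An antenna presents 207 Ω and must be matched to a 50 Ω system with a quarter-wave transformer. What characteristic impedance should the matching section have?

Z_qwt ≈ 102 Ω

Z_qwt = √(Z_0·R_L) = √(50 × 207) = √10350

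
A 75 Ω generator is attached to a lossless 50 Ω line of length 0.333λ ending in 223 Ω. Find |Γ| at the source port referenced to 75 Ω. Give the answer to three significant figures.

|Γ| ≈ 0.705

βl = 2π × 0.333 = 120°
tan(βl) = -1.74
Z_in = Z_0·(Z_L + jZ_0·tanβl)/(Z_0 + jZ_L·tanβl) = 14.7 + j26.8 Ω
Γ_s = (Z_in − Z_s)/(Z_in + Z_s) = (-60.3 + j26.8)/(89.7 + j26.8), |Γ_s| = 0.705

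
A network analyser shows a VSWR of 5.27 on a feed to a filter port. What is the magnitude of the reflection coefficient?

|Γ| = (S − 1)/(S + 1) = (5.27 − 1)/(5.27 + 1) = 4.27/6.27

|Γ| ≈ 0.681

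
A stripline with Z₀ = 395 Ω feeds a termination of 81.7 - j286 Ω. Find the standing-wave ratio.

Γ = (Z_L − Z_0)/(Z_L + Z_0) = (-313.3 − j286)/(476.7 − j286)
|Γ| = 424/556 = 0.763
VSWR = (1 + |Γ|)/(1 − |Γ|) = 1.76/0.237

VSWR ≈ 7.44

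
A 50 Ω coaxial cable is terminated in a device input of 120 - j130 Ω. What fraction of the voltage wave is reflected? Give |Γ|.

Γ = (Z_L − Z_0)/(Z_L + Z_0) = (70 − j130)/(170 − j130)
|Γ| = 148/214

|Γ| ≈ 0.69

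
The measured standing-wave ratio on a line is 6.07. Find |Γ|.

|Γ| ≈ 0.717

|Γ| = (S − 1)/(S + 1) = (6.07 − 1)/(6.07 + 1) = 5.07/7.07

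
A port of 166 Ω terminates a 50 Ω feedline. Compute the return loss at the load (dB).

RL ≈ 5.4 dB

Γ = (166 − 50)/(166 + 50) = 0.537
RL = −20·log₁₀|Γ| = −20·log₁₀(0.537)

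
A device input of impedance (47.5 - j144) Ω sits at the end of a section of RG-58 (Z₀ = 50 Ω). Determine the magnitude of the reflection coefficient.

Γ = (Z_L − Z_0)/(Z_L + Z_0) = (-2.5 − j144)/(97.5 − j144)
|Γ| = 144/174

|Γ| ≈ 0.828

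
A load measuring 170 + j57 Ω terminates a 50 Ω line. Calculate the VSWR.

Γ = (Z_L − Z_0)/(Z_L + Z_0) = (120 + j57)/(220 + j57)
|Γ| = 133/227 = 0.585
VSWR = (1 + |Γ|)/(1 − |Γ|) = 1.58/0.415

VSWR ≈ 3.81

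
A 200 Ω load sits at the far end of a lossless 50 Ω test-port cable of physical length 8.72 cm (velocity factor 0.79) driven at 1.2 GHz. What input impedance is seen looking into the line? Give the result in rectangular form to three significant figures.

λ = v/f = 0.79·c / 1.2 GHz = 0.198 m
βl = 2π·l/λ = 2π × 0.442 = 159°
tan(βl) = tan(159°) = -0.385
Z_in = Z_0·(Z_L + jZ_0·tanβl)/(Z_0 + jZ_L·tanβl)
     = 50·(200 − j19.2)/(50 − j77)

Z_in ≈ 68.1 + j85.6 Ω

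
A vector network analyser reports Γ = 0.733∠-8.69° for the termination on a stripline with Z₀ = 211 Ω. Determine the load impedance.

Z_L ≈ 1110 − j530 Ω

Z_L = Z_0·(1 + Γ)/(1 − Γ) = 211·(1.72 − j0.111)/(0.275 + j0.111)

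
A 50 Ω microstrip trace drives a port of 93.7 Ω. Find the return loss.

RL ≈ 10.3 dB

Γ = (93.7 − 50)/(93.7 + 50) = 0.304
RL = −20·log₁₀|Γ| = −20·log₁₀(0.304)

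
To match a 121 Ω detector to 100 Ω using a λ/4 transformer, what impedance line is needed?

Z_qwt ≈ 110 Ω

Z_qwt = √(Z_0·R_L) = √(100 × 121) = √12100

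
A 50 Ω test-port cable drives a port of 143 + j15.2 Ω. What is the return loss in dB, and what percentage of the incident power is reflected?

RL ≈ 6.25 dB; 23.7% of incident power reflected

Γ = (93 + j15.2)/(193 + j15.2), |Γ| = 0.487
RL = −20·log₁₀(0.487) = 6.25 dB
P_refl/P_inc = |Γ|² = 0.237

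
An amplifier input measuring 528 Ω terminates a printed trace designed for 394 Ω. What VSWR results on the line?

VSWR ≈ 1.34

Γ = (528 − 394)/(528 + 394) = 0.145
VSWR = (1 + 0.145)/(1 − 0.145)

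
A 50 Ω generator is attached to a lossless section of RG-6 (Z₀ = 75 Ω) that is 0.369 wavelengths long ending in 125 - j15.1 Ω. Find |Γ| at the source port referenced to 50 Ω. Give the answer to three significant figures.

|Γ| ≈ 0.347

βl = 2π × 0.369 = 133°
tan(βl) = -1.08
Z_in = Z_0·(Z_L + jZ_0·tanβl)/(Z_0 + jZ_L·tanβl) = 70.3 + j38.9 Ω
Γ_s = (Z_in − Z_s)/(Z_in + Z_s) = (20.3 + j38.9)/(120 + j38.9), |Γ_s| = 0.347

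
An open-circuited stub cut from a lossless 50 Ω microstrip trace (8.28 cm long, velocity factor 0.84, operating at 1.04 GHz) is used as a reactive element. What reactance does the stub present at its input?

λ = v/f = 0.84·c / 1.04 GHz = 0.242 m
βl = 2π·l/λ = 2π × 0.342 = 123°
tan(βl) = -1.54
For an open-circuited stub, Z_in = −jZ_0·cot(βl) = −jZ_0/tan(βl)

X_in ≈ 32.5 Ω (inductive)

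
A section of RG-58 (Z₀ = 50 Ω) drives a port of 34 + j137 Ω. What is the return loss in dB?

Γ = (-16 + j137)/(84 + j137), |Γ| = 0.858
RL = −20·log₁₀|Γ| = −20·log₁₀(0.858)

RL ≈ 1.33 dB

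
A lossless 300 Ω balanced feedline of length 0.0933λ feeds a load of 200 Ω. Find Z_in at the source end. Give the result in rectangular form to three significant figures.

βl = 2π × 0.0933 = 33.6°
tan(βl) = tan(33.6°) = 0.664
Z_in = Z_0·(Z_L + jZ_0·tanβl)/(Z_0 + jZ_L·tanβl)
     = 300·(200 + j199)/(300 + j133)

Z_in ≈ 241 + j92.5 Ω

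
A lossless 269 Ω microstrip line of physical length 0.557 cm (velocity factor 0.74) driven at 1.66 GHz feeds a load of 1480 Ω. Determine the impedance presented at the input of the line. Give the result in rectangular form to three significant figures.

Z_in ≈ 500 − j665 Ω

λ = v/f = 0.74·c / 1.66 GHz = 0.134 m
βl = 2π·l/λ = 2π × 0.0416 = 15°
tan(βl) = tan(15°) = 0.268
Z_in = Z_0·(Z_L + jZ_0·tanβl)/(Z_0 + jZ_L·tanβl)
     = 269·(1480 + j72)/(269 + j396)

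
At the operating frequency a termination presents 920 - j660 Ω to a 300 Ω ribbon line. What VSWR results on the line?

VSWR ≈ 4.76

Γ = (Z_L − Z_0)/(Z_L + Z_0) = (620 − j660)/(1220 − j660)
|Γ| = 906/1390 = 0.653
VSWR = (1 + |Γ|)/(1 − |Γ|) = 1.65/0.347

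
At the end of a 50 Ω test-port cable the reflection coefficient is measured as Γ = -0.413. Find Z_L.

Z_L = Z_0·(1 + Γ)/(1 − Γ) = 50·(0.587)/(1.41)

Z_L ≈ 20.8 Ω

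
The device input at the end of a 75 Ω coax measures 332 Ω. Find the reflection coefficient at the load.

Γ = (Z_L − Z_0)/(Z_L + Z_0) = (332 − 75)/(332 + 75) = 257/407

Γ = 0.631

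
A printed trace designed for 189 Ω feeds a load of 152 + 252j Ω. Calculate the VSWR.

VSWR ≈ 4.01

Γ = (Z_L − Z_0)/(Z_L + Z_0) = (-37 + j252)/(341 + j252)
|Γ| = 255/424 = 0.601
VSWR = (1 + |Γ|)/(1 − |Γ|) = 1.6/0.399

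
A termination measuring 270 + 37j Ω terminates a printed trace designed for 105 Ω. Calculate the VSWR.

Γ = (Z_L − Z_0)/(Z_L + Z_0) = (165 + j37)/(375 + j37)
|Γ| = 169/377 = 0.449
VSWR = (1 + |Γ|)/(1 − |Γ|) = 1.45/0.551

VSWR ≈ 2.63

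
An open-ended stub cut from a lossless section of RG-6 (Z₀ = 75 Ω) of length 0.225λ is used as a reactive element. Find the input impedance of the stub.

βl = 2π × 0.225 = 81°
tan(βl) = 6.31
For an open-ended stub, Z_in = −jZ_0·cot(βl) = −jZ_0/tan(βl)

Z_in ≈ −j11.9 Ω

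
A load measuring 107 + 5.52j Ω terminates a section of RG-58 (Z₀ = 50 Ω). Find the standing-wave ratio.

VSWR ≈ 2.15

Γ = (Z_L − Z_0)/(Z_L + Z_0) = (57 + j5.52)/(157 + j5.52)
|Γ| = 57.3/157 = 0.365
VSWR = (1 + |Γ|)/(1 − |Γ|) = 1.36/0.635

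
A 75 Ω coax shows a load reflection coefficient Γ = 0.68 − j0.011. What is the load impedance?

Z_L = Z_0·(1 + Γ)/(1 − Γ) = 75·(1.68 − j0.011)/(0.32 + j0.011)

Z_L ≈ 393 − j16.1 Ω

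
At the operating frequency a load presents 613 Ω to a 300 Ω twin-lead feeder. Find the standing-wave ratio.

Γ = (613 − 300)/(613 + 300) = 0.343
VSWR = (1 + 0.343)/(1 − 0.343)

VSWR ≈ 2.04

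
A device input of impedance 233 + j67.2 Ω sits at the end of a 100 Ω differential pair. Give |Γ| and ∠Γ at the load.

Γ ≈ 0.439 ∠ 15.4°

Γ = (Z_L − Z_0)/(Z_L + Z_0) = (133 + j67.2)/(333 + j67.2)
|Γ| = 149/340 = 0.439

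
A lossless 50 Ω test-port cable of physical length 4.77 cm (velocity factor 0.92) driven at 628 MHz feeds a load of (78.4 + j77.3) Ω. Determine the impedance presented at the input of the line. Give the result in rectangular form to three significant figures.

Z_in ≈ 77.2 − j77.1 Ω

λ = v/f = 0.92·c / 628 MHz = 0.439 m
βl = 2π·l/λ = 2π × 0.109 = 39.1°
tan(βl) = tan(39.1°) = 0.812
Z_in = Z_0·(Z_L + jZ_0·tanβl)/(Z_0 + jZ_L·tanβl)
     = 50·(78.4 + j118)/(-12.8 + j63.7)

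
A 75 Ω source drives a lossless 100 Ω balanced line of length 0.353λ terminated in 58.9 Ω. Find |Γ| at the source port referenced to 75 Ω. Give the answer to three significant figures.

βl = 2π × 0.353 = 127°
tan(βl) = -1.32
Z_in = Z_0·(Z_L + jZ_0·tanβl)/(Z_0 + jZ_L·tanβl) = 101 − j53.8 Ω
Γ_s = (Z_in − Z_s)/(Z_in + Z_s) = (25.8 − j53.8)/(176 − j53.8), |Γ_s| = 0.324

|Γ| ≈ 0.324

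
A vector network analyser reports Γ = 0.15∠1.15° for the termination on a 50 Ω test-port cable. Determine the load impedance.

Z_L ≈ 67.6 + j0.417 Ω

Z_L = Z_0·(1 + Γ)/(1 − Γ) = 50·(1.15 + j0.00301)/(0.85 − j0.00301)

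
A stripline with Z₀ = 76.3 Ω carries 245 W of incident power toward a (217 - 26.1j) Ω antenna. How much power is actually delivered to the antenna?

|Γ| = |(140.7 − j26.1)/(293.3 − j26.1)| = 0.486
|Γ|² = 0.236
P_refl = |Γ|²·P_inc = 57.9 W, P_del = (1 − |Γ|²)·P_inc = 187 W

P_delivered ≈ 187 W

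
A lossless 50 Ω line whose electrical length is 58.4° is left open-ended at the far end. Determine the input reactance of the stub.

tan(βl) = 1.63
For an open-ended stub, Z_in = −jZ_0·cot(βl) = −jZ_0/tan(βl)

X_in ≈ -30.8 Ω (capacitive)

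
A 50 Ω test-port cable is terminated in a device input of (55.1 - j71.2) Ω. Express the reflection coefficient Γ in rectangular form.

Γ = (Z_L − Z_0)/(Z_L + Z_0) = (5.1 − j71.2)/(105.1 − j71.2)

Γ ≈ 0.348 − j0.442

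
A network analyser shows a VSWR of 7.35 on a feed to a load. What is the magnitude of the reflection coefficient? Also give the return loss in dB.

|Γ| = (S − 1)/(S + 1) = (7.35 − 1)/(7.35 + 1) = 6.35/8.35
RL = −20·log₁₀|Γ| = −20·log₁₀(0.76)

|Γ| ≈ 0.76; return loss ≈ 2.38 dB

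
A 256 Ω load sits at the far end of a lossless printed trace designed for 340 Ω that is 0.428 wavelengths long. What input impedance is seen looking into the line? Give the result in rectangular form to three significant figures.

Z_in ≈ 279 − j63.1 Ω

βl = 2π × 0.428 = 154°
tan(βl) = tan(154°) = -0.486
Z_in = Z_0·(Z_L + jZ_0·tanβl)/(Z_0 + jZ_L·tanβl)
     = 340·(256 − j165)/(340 − j124)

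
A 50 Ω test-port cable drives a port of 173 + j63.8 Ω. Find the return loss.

Γ = (123 + j63.8)/(223 + j63.8), |Γ| = 0.597
RL = −20·log₁₀|Γ| = −20·log₁₀(0.597)

RL ≈ 4.47 dB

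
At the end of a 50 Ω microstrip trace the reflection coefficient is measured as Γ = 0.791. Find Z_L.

Z_L = Z_0·(1 + Γ)/(1 − Γ) = 50·(1.79)/(0.209)

Z_L ≈ 428 Ω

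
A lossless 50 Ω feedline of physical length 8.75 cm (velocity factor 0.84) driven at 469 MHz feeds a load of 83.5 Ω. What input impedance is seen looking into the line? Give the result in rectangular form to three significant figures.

Z_in ≈ 36.2 − j17.3 Ω

λ = v/f = 0.84·c / 469 MHz = 0.537 m
βl = 2π·l/λ = 2π × 0.163 = 58.6°
tan(βl) = tan(58.6°) = 1.64
Z_in = Z_0·(Z_L + jZ_0·tanβl)/(Z_0 + jZ_L·tanβl)
     = 50·(83.5 + j82)/(50 + j137)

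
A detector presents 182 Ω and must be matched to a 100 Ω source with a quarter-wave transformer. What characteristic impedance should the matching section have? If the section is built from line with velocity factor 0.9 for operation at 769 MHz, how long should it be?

Z_qwt ≈ 135 Ω; length ≈ 8.78 cm

Z_qwt = √(Z_0·R_L) = √(100 × 182) = √18200
λ = 0.9·c/f = 0.351 m, so l = λ/4 = 0.0878 m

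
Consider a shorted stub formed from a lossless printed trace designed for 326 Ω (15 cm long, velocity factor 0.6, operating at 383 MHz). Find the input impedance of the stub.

Z_in ≈ −j702 Ω

λ = v/f = 0.6·c / 383 MHz = 0.47 m
βl = 2π·l/λ = 2π × 0.319 = 115°
tan(βl) = -2.15
For a shorted stub, Z_in = jZ_0·tan(βl)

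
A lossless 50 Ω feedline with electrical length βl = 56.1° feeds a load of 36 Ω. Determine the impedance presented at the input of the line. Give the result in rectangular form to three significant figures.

Z_in ≈ 53.9 + j16.7 Ω

tan(βl) = tan(56.1°) = 1.49
Z_in = Z_0·(Z_L + jZ_0·tanβl)/(Z_0 + jZ_L·tanβl)
     = 50·(36 + j74.4)/(50 + j53.6)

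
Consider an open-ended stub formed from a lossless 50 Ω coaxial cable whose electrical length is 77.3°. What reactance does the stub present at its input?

X_in ≈ -11.3 Ω (capacitive)

tan(βl) = 4.44
For an open-ended stub, Z_in = −jZ_0·cot(βl) = −jZ_0/tan(βl)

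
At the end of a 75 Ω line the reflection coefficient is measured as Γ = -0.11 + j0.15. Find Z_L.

Z_L = Z_0·(1 + Γ)/(1 − Γ) = 75·(0.89 + j0.15)/(1.11 − j0.15)

Z_L ≈ 57.7 + j17.9 Ω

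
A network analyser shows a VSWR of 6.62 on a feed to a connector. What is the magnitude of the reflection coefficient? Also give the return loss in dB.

|Γ| = (S − 1)/(S + 1) = (6.62 − 1)/(6.62 + 1) = 5.62/7.62
RL = −20·log₁₀|Γ| = −20·log₁₀(0.738)

|Γ| ≈ 0.738; return loss ≈ 2.64 dB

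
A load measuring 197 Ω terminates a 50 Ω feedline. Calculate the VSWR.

VSWR ≈ 3.94

Γ = (197 − 50)/(197 + 50) = 0.595
VSWR = (1 + 0.595)/(1 − 0.595)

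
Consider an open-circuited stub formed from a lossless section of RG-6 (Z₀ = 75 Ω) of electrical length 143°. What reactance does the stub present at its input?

tan(βl) = -0.754
For an open-circuited stub, Z_in = −jZ_0·cot(βl) = −jZ_0/tan(βl)

X_in ≈ 99.5 Ω (inductive)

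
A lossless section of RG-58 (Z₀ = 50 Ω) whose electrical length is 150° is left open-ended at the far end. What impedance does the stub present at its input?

tan(βl) = -0.577
For an open-ended stub, Z_in = −jZ_0·cot(βl) = −jZ_0/tan(βl)

Z_in ≈ +j86.6 Ω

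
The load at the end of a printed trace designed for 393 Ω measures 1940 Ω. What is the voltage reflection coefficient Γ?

Γ = 0.663

Γ = (Z_L − Z_0)/(Z_L + Z_0) = (1940 − 393)/(1940 + 393) = 1547/2333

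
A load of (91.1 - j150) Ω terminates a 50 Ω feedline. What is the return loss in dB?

RL ≈ 2.44 dB

Γ = (41.1 − j150)/(141.1 − j150), |Γ| = 0.755
RL = −20·log₁₀|Γ| = −20·log₁₀(0.755)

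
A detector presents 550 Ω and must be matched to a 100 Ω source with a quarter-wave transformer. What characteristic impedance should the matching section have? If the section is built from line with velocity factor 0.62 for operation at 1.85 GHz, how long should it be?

Z_qwt ≈ 235 Ω; length ≈ 2.51 cm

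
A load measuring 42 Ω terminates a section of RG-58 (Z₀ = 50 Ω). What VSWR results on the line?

VSWR ≈ 1.19

Γ = (42 − 50)/(42 + 50) = -0.087
VSWR = (1 + 0.087)/(1 − 0.087)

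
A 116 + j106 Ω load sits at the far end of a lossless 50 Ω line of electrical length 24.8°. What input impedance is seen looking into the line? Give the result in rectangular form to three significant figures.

Z_in ≈ 122 − j106 Ω

tan(βl) = tan(24.8°) = 0.462
Z_in = Z_0·(Z_L + jZ_0·tanβl)/(Z_0 + jZ_L·tanβl)
     = 50·(116 + j129)/(1.02 + j53.6)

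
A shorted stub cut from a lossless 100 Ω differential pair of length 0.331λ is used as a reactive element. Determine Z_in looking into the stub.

βl = 2π × 0.331 = 119°
tan(βl) = -1.79
For a shorted stub, Z_in = jZ_0·tan(βl)

Z_in ≈ −j179 Ω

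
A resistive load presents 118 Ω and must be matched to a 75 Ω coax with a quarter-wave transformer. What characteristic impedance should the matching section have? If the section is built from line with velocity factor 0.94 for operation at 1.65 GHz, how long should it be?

Z_qwt = √(Z_0·R_L) = √(75 × 118) = √8850
λ = 0.94·c/f = 0.171 m, so l = λ/4 = 0.0427 m

Z_qwt ≈ 94.1 Ω; length ≈ 4.27 cm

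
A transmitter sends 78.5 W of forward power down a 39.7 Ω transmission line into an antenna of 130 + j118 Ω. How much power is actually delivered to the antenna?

|Γ| = |(90.3 + j118)/(169.7 + j118)| = 0.719
|Γ|² = 0.517
P_refl = |Γ|²·P_inc = 40.6 W, P_del = (1 − |Γ|²)·P_inc = 37.9 W

P_delivered ≈ 37.9 W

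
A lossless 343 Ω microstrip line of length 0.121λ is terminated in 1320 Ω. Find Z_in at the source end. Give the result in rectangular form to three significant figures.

Z_in ≈ 175 − j313 Ω

βl = 2π × 0.121 = 43.6°
tan(βl) = tan(43.6°) = 0.951
Z_in = Z_0·(Z_L + jZ_0·tanβl)/(Z_0 + jZ_L·tanβl)
     = 343·(1320 + j326)/(343 + j1260)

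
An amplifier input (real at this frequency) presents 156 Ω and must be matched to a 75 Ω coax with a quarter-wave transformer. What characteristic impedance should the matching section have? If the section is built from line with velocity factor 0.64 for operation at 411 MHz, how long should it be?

Z_qwt = √(Z_0·R_L) = √(75 × 156) = √11700
λ = 0.64·c/f = 0.467 m, so l = λ/4 = 0.117 m

Z_qwt ≈ 108 Ω; length ≈ 11.7 cm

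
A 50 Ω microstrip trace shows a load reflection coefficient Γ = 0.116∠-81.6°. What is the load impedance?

Z_L ≈ 50.4 − j11.7 Ω

Z_L = Z_0·(1 + Γ)/(1 − Γ) = 50·(1.02 − j0.115)/(0.983 + j0.115)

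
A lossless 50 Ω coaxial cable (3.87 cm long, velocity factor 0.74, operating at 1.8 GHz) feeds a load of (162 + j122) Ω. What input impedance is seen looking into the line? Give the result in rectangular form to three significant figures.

Z_in ≈ 10.2 + j12.2 Ω

λ = v/f = 0.74·c / 1.8 GHz = 0.123 m
βl = 2π·l/λ = 2π × 0.314 = 113°
tan(βl) = tan(113°) = -2.36
Z_in = Z_0·(Z_L + jZ_0·tanβl)/(Z_0 + jZ_L·tanβl)
     = 50·(162 + j3.99)/(338 − j382)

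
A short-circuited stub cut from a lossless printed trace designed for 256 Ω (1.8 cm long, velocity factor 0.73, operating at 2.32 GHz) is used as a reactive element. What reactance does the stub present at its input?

λ = v/f = 0.73·c / 2.32 GHz = 0.0944 m
βl = 2π·l/λ = 2π × 0.191 = 68.6°
tan(βl) = 2.56
For a short-circuited stub, Z_in = jZ_0·tan(βl)

X_in ≈ 655 Ω (inductive)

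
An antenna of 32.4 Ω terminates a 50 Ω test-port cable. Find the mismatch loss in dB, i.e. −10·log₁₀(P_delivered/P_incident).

Γ = (32.4 − 50)/(32.4 + 50) = -0.214
|Γ|² = 0.0456, so P_del/P_inc = 1 − |Γ|² = 0.954
ML = −10·log₁₀(1 − |Γ|²)

mismatch loss ≈ 0.203 dB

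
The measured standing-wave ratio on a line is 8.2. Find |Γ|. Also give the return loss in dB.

|Γ| ≈ 0.783; return loss ≈ 2.13 dB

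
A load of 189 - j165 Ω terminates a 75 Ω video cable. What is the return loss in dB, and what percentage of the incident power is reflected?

Γ = (114 − j165)/(264 − j165), |Γ| = 0.644
RL = −20·log₁₀(0.644) = 3.82 dB
P_refl/P_inc = |Γ|² = 0.415

RL ≈ 3.82 dB; 41.5% of incident power reflected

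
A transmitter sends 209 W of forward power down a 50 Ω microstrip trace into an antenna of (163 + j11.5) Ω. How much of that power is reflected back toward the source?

|Γ| = |(113 + j11.5)/(213 + j11.5)| = 0.532
|Γ|² = 0.284
P_refl = |Γ|²·P_inc = 59.3 W, P_del = (1 − |Γ|²)·P_inc = 150 W

P_reflected ≈ 59.3 W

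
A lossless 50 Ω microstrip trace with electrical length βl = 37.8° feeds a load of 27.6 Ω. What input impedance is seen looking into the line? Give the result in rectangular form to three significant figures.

tan(βl) = tan(37.8°) = 0.776
Z_in = Z_0·(Z_L + jZ_0·tanβl)/(Z_0 + jZ_L·tanβl)
     = 50·(27.6 + j38.8)/(50 + j21.4)

Z_in ≈ 37.4 + j22.8 Ω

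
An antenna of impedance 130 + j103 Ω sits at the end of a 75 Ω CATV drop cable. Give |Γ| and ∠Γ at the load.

Γ ≈ 0.509 ∠ 35.2°

Γ = (Z_L − Z_0)/(Z_L + Z_0) = (55 + j103)/(205 + j103)
|Γ| = 117/229 = 0.509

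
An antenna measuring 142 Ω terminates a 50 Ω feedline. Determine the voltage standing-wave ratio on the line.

For a purely resistive load, VSWR = R_L/Z_0 or Z_0/R_L (whichever > 1) = 142/50

VSWR ≈ 2.84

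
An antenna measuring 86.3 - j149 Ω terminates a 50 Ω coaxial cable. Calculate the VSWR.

VSWR ≈ 7.31

Γ = (Z_L − Z_0)/(Z_L + Z_0) = (36.3 − j149)/(136.3 − j149)
|Γ| = 153/202 = 0.759
VSWR = (1 + |Γ|)/(1 − |Γ|) = 1.76/0.241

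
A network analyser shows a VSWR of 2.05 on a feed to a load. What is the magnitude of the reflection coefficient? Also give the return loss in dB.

|Γ| = (S − 1)/(S + 1) = (2.05 − 1)/(2.05 + 1) = 1.05/3.05
RL = −20·log₁₀|Γ| = −20·log₁₀(0.344)

|Γ| ≈ 0.344; return loss ≈ 9.26 dB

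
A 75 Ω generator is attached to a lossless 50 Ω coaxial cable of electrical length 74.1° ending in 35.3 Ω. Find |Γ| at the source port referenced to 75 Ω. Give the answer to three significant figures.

|Γ| ≈ 0.109

tan(βl) = 3.51
Z_in = Z_0·(Z_L + jZ_0·tanβl)/(Z_0 + jZ_L·tanβl) = 65.8 + j12.3 Ω
Γ_s = (Z_in − Z_s)/(Z_in + Z_s) = (-9.15 + j12.3)/(141 + j12.3), |Γ_s| = 0.109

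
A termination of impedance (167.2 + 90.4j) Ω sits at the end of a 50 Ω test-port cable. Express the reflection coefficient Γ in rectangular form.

Γ ≈ 0.608 + j0.163

Γ = (Z_L − Z_0)/(Z_L + Z_0) = (117.2 + j90.4)/(217.2 + j90.4)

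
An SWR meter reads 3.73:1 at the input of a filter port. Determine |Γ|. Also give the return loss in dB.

|Γ| ≈ 0.577; return loss ≈ 4.77 dB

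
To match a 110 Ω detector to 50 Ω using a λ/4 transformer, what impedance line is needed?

Z_qwt ≈ 74.2 Ω

Z_qwt = √(Z_0·R_L) = √(50 × 110) = √5500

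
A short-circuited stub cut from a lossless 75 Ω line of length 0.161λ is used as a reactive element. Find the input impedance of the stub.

βl = 2π × 0.161 = 58°
tan(βl) = 1.6
For a short-circuited stub, Z_in = jZ_0·tan(βl)

Z_in ≈ +j120 Ω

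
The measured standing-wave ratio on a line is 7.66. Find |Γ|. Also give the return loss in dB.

|Γ| = (S − 1)/(S + 1) = (7.66 − 1)/(7.66 + 1) = 6.66/8.66
RL = −20·log₁₀|Γ| = −20·log₁₀(0.769)

|Γ| ≈ 0.769; return loss ≈ 2.28 dB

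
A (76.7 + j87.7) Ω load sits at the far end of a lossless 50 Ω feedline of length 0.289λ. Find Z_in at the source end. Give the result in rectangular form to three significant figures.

βl = 2π × 0.289 = 104°
tan(βl) = tan(104°) = -4
Z_in = Z_0·(Z_L + jZ_0·tanβl)/(Z_0 + jZ_L·tanβl)
     = 50·(76.7 − j112)/(401 − j307)

Z_in ≈ 12.8 − j4.21 Ω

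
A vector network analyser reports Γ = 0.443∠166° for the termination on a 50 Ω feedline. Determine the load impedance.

Z_L ≈ 19.5 + j5.21 Ω

Z_L = Z_0·(1 + Γ)/(1 − Γ) = 50·(0.57 + j0.107)/(1.43 − j0.107)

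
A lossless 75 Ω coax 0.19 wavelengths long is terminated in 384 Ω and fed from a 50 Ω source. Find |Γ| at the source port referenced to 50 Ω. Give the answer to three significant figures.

βl = 2π × 0.19 = 68.4°
tan(βl) = 2.53
Z_in = Z_0·(Z_L + jZ_0·tanβl)/(Z_0 + jZ_L·tanβl) = 16.8 − j28.4 Ω
Γ_s = (Z_in − Z_s)/(Z_in + Z_s) = (-33.2 − j28.4)/(66.8 − j28.4), |Γ_s| = 0.601

|Γ| ≈ 0.601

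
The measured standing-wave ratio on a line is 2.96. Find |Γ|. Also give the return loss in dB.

|Γ| = (S − 1)/(S + 1) = (2.96 − 1)/(2.96 + 1) = 1.96/3.96
RL = −20·log₁₀|Γ| = −20·log₁₀(0.495)

|Γ| ≈ 0.495; return loss ≈ 6.11 dB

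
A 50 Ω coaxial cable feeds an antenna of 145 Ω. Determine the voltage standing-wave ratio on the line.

VSWR ≈ 2.9

For a purely resistive load, VSWR = R_L/Z_0 or Z_0/R_L (whichever > 1) = 145/50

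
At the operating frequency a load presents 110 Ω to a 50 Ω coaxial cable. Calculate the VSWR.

Γ = (110 − 50)/(110 + 50) = 0.375
VSWR = (1 + 0.375)/(1 − 0.375)

VSWR ≈ 2.2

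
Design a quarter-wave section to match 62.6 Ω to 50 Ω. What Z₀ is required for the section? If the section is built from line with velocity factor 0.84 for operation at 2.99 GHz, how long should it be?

Z_qwt = √(Z_0·R_L) = √(50 × 62.6) = √3130
λ = 0.84·c/f = 0.0843 m, so l = λ/4 = 0.0211 m

Z_qwt ≈ 55.9 Ω; length ≈ 2.11 cm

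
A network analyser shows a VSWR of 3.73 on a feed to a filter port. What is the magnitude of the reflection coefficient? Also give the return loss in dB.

|Γ| ≈ 0.577; return loss ≈ 4.77 dB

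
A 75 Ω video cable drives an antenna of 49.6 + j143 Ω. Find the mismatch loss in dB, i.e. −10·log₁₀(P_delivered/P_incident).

mismatch loss ≈ 3.83 dB

Γ = (-25.4 + j143)/(124.6 + j143), |Γ| = 0.766
|Γ|² = 0.586, so P_del/P_inc = 1 − |Γ|² = 0.414
ML = −10·log₁₀(1 − |Γ|²)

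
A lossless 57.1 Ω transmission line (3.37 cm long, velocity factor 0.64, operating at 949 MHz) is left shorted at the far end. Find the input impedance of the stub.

Z_in ≈ +j98.8 Ω

λ = v/f = 0.64·c / 949 MHz = 0.202 m
βl = 2π·l/λ = 2π × 0.167 = 60°
tan(βl) = 1.73
For a shorted stub, Z_in = jZ_0·tan(βl)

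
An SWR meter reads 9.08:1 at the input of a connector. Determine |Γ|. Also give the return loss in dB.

|Γ| = (S − 1)/(S + 1) = (9.08 − 1)/(9.08 + 1) = 8.08/10.1
RL = −20·log₁₀|Γ| = −20·log₁₀(0.802)

|Γ| ≈ 0.802; return loss ≈ 1.92 dB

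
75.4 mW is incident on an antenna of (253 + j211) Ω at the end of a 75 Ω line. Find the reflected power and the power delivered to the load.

P_reflected ≈ 37.8 mW; P_delivered ≈ 37.6 mW

|Γ| = |(178 + j211)/(328 + j211)| = 0.708
|Γ|² = 0.501
P_refl = |Γ|²·P_inc = 37.8 mW, P_del = (1 − |Γ|²)·P_inc = 37.6 mW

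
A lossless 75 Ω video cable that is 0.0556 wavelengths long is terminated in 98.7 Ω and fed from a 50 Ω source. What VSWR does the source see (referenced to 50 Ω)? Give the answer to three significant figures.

βl = 2π × 0.0556 = 20°
tan(βl) = 0.364
Z_in = Z_0·(Z_L + jZ_0·tanβl)/(Z_0 + jZ_L·tanβl) = 90.9 − j16.3 Ω
Γ_s = (Z_in − Z_s)/(Z_in + Z_s) = (40.9 − j16.3)/(141 − j16.3), |Γ_s| = 0.31
VSWR = (1 + |Γ_s|)/(1 − |Γ_s|)

VSWR ≈ 1.9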